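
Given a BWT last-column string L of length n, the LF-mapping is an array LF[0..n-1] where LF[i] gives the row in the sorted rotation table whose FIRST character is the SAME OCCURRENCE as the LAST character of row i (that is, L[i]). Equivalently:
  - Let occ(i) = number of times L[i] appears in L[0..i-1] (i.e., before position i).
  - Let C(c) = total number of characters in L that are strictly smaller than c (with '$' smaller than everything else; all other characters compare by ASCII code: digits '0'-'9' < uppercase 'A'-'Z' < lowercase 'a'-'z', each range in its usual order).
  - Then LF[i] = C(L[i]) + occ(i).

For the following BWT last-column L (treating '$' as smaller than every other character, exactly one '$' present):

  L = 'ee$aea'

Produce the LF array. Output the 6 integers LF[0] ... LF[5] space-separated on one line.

Answer: 3 4 0 1 5 2

Derivation:
Char counts: '$':1, 'a':2, 'e':3
C (first-col start): C('$')=0, C('a')=1, C('e')=3
L[0]='e': occ=0, LF[0]=C('e')+0=3+0=3
L[1]='e': occ=1, LF[1]=C('e')+1=3+1=4
L[2]='$': occ=0, LF[2]=C('$')+0=0+0=0
L[3]='a': occ=0, LF[3]=C('a')+0=1+0=1
L[4]='e': occ=2, LF[4]=C('e')+2=3+2=5
L[5]='a': occ=1, LF[5]=C('a')+1=1+1=2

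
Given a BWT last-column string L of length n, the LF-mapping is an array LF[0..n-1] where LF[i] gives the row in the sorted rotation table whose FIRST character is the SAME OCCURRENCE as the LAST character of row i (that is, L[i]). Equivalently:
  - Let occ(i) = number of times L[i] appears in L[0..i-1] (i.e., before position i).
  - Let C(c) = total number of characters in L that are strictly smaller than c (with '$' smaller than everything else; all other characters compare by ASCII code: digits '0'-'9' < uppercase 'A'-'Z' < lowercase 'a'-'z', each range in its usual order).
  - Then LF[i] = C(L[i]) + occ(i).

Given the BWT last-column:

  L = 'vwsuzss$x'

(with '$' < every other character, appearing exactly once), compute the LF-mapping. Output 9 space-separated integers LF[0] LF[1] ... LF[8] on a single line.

Answer: 5 6 1 4 8 2 3 0 7

Derivation:
Char counts: '$':1, 's':3, 'u':1, 'v':1, 'w':1, 'x':1, 'z':1
C (first-col start): C('$')=0, C('s')=1, C('u')=4, C('v')=5, C('w')=6, C('x')=7, C('z')=8
L[0]='v': occ=0, LF[0]=C('v')+0=5+0=5
L[1]='w': occ=0, LF[1]=C('w')+0=6+0=6
L[2]='s': occ=0, LF[2]=C('s')+0=1+0=1
L[3]='u': occ=0, LF[3]=C('u')+0=4+0=4
L[4]='z': occ=0, LF[4]=C('z')+0=8+0=8
L[5]='s': occ=1, LF[5]=C('s')+1=1+1=2
L[6]='s': occ=2, LF[6]=C('s')+2=1+2=3
L[7]='$': occ=0, LF[7]=C('$')+0=0+0=0
L[8]='x': occ=0, LF[8]=C('x')+0=7+0=7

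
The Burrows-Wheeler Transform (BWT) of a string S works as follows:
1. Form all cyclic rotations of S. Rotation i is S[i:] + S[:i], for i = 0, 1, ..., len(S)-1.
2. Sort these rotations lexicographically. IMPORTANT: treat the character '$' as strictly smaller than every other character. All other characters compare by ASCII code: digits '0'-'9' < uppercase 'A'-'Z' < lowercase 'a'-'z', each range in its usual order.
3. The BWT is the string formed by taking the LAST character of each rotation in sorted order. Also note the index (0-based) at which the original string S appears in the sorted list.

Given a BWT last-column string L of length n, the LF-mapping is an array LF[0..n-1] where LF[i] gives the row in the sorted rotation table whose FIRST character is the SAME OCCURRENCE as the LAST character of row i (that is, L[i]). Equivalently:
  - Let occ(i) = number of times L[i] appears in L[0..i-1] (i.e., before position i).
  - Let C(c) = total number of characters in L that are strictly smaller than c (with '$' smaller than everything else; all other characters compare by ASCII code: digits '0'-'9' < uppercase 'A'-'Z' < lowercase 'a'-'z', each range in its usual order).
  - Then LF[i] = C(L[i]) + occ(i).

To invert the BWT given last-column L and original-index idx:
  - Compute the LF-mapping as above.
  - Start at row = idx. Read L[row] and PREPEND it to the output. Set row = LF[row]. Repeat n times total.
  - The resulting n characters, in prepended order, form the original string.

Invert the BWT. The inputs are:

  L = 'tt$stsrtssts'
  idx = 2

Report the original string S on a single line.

Answer: ssststrsttt$

Derivation:
LF mapping: 7 8 0 2 9 3 1 10 4 5 11 6
Walk LF starting at row 2, prepending L[row]:
  step 1: row=2, L[2]='$', prepend. Next row=LF[2]=0
  step 2: row=0, L[0]='t', prepend. Next row=LF[0]=7
  step 3: row=7, L[7]='t', prepend. Next row=LF[7]=10
  step 4: row=10, L[10]='t', prepend. Next row=LF[10]=11
  step 5: row=11, L[11]='s', prepend. Next row=LF[11]=6
  step 6: row=6, L[6]='r', prepend. Next row=LF[6]=1
  step 7: row=1, L[1]='t', prepend. Next row=LF[1]=8
  step 8: row=8, L[8]='s', prepend. Next row=LF[8]=4
  step 9: row=4, L[4]='t', prepend. Next row=LF[4]=9
  step 10: row=9, L[9]='s', prepend. Next row=LF[9]=5
  step 11: row=5, L[5]='s', prepend. Next row=LF[5]=3
  step 12: row=3, L[3]='s', prepend. Next row=LF[3]=2
Reversed output: ssststrsttt$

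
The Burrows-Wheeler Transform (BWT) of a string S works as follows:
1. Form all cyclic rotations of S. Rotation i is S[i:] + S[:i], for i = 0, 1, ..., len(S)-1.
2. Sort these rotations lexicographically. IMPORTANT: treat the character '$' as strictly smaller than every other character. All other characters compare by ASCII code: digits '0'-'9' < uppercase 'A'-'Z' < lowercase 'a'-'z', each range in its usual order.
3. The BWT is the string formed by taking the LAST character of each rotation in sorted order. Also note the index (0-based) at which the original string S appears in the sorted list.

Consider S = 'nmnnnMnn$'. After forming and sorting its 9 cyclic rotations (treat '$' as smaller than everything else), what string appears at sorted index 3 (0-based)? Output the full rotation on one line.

Answer: n$nmnnnMn

Derivation:
All 9 rotations (rotation i = S[i:]+S[:i]):
  rot[0] = nmnnnMnn$
  rot[1] = mnnnMnn$n
  rot[2] = nnnMnn$nm
  rot[3] = nnMnn$nmn
  rot[4] = nMnn$nmnn
  rot[5] = Mnn$nmnnn
  rot[6] = nn$nmnnnM
  rot[7] = n$nmnnnMn
  rot[8] = $nmnnnMnn
Sorted (with $ < everything):
  sorted[0] = $nmnnnMnn
  sorted[1] = Mnn$nmnnn
  sorted[2] = mnnnMnn$n
  sorted[3] = n$nmnnnMn
  sorted[4] = nMnn$nmnn
  sorted[5] = nmnnnMnn$
  sorted[6] = nn$nmnnnM
  sorted[7] = nnMnn$nmn
  sorted[8] = nnnMnn$nm
sorted[3] = n$nmnnnMn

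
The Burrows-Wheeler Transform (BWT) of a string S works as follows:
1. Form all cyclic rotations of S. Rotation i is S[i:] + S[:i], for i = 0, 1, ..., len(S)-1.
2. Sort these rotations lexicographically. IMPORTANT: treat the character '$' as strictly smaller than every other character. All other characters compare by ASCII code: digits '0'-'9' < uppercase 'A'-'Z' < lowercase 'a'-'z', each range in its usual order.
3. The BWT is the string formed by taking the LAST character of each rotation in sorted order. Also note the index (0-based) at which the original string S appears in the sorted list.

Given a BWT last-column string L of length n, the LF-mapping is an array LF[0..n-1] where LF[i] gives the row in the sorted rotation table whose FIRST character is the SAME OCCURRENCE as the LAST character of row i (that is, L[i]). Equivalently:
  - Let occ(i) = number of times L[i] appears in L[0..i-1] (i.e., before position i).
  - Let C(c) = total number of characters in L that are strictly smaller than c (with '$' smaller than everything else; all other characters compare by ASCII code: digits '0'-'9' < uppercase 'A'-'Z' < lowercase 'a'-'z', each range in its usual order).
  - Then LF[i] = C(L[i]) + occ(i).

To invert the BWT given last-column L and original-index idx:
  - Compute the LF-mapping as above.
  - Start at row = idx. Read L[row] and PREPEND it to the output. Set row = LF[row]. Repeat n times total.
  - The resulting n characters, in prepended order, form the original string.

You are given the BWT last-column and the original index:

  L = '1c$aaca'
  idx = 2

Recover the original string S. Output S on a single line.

Answer: aaacc1$

Derivation:
LF mapping: 1 5 0 2 3 6 4
Walk LF starting at row 2, prepending L[row]:
  step 1: row=2, L[2]='$', prepend. Next row=LF[2]=0
  step 2: row=0, L[0]='1', prepend. Next row=LF[0]=1
  step 3: row=1, L[1]='c', prepend. Next row=LF[1]=5
  step 4: row=5, L[5]='c', prepend. Next row=LF[5]=6
  step 5: row=6, L[6]='a', prepend. Next row=LF[6]=4
  step 6: row=4, L[4]='a', prepend. Next row=LF[4]=3
  step 7: row=3, L[3]='a', prepend. Next row=LF[3]=2
Reversed output: aaacc1$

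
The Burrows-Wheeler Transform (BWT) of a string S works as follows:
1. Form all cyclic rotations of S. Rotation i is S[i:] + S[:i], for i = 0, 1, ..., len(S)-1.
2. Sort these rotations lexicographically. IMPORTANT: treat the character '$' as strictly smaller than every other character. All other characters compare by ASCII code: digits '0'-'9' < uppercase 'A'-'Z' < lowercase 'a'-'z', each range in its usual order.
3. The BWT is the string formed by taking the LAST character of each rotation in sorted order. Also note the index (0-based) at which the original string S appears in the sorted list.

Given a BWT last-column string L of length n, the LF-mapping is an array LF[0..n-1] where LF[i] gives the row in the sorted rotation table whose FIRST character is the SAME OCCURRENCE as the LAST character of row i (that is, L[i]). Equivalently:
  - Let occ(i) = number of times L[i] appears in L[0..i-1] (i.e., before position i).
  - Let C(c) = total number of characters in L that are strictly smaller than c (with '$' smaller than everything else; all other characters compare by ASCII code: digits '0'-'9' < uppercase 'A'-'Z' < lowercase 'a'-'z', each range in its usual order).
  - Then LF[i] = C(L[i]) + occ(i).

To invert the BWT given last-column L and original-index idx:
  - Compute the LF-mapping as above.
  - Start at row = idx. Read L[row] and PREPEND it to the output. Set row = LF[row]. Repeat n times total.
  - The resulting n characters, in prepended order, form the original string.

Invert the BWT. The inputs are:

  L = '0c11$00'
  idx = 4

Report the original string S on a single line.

Answer: 1010c0$

Derivation:
LF mapping: 1 6 4 5 0 2 3
Walk LF starting at row 4, prepending L[row]:
  step 1: row=4, L[4]='$', prepend. Next row=LF[4]=0
  step 2: row=0, L[0]='0', prepend. Next row=LF[0]=1
  step 3: row=1, L[1]='c', prepend. Next row=LF[1]=6
  step 4: row=6, L[6]='0', prepend. Next row=LF[6]=3
  step 5: row=3, L[3]='1', prepend. Next row=LF[3]=5
  step 6: row=5, L[5]='0', prepend. Next row=LF[5]=2
  step 7: row=2, L[2]='1', prepend. Next row=LF[2]=4
Reversed output: 1010c0$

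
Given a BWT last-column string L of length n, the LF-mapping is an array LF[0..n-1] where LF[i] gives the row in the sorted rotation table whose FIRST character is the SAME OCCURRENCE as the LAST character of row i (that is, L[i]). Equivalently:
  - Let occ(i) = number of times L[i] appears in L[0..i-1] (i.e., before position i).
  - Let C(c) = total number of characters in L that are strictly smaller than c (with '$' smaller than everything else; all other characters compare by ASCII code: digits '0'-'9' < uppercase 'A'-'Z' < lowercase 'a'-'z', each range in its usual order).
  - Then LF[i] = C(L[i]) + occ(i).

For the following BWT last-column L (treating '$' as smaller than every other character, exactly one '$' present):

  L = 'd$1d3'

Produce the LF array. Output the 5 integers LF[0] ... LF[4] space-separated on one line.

Answer: 3 0 1 4 2

Derivation:
Char counts: '$':1, '1':1, '3':1, 'd':2
C (first-col start): C('$')=0, C('1')=1, C('3')=2, C('d')=3
L[0]='d': occ=0, LF[0]=C('d')+0=3+0=3
L[1]='$': occ=0, LF[1]=C('$')+0=0+0=0
L[2]='1': occ=0, LF[2]=C('1')+0=1+0=1
L[3]='d': occ=1, LF[3]=C('d')+1=3+1=4
L[4]='3': occ=0, LF[4]=C('3')+0=2+0=2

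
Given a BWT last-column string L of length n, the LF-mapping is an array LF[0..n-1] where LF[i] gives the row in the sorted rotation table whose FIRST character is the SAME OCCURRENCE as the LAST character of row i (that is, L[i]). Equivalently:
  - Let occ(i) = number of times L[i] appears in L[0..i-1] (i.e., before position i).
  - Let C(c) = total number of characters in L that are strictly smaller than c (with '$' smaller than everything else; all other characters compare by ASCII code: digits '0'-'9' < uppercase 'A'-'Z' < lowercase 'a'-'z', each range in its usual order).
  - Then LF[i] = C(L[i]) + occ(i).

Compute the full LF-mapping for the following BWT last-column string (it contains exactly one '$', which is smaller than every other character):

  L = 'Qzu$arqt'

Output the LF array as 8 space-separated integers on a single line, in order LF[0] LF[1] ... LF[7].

Char counts: '$':1, 'Q':1, 'a':1, 'q':1, 'r':1, 't':1, 'u':1, 'z':1
C (first-col start): C('$')=0, C('Q')=1, C('a')=2, C('q')=3, C('r')=4, C('t')=5, C('u')=6, C('z')=7
L[0]='Q': occ=0, LF[0]=C('Q')+0=1+0=1
L[1]='z': occ=0, LF[1]=C('z')+0=7+0=7
L[2]='u': occ=0, LF[2]=C('u')+0=6+0=6
L[3]='$': occ=0, LF[3]=C('$')+0=0+0=0
L[4]='a': occ=0, LF[4]=C('a')+0=2+0=2
L[5]='r': occ=0, LF[5]=C('r')+0=4+0=4
L[6]='q': occ=0, LF[6]=C('q')+0=3+0=3
L[7]='t': occ=0, LF[7]=C('t')+0=5+0=5

Answer: 1 7 6 0 2 4 3 5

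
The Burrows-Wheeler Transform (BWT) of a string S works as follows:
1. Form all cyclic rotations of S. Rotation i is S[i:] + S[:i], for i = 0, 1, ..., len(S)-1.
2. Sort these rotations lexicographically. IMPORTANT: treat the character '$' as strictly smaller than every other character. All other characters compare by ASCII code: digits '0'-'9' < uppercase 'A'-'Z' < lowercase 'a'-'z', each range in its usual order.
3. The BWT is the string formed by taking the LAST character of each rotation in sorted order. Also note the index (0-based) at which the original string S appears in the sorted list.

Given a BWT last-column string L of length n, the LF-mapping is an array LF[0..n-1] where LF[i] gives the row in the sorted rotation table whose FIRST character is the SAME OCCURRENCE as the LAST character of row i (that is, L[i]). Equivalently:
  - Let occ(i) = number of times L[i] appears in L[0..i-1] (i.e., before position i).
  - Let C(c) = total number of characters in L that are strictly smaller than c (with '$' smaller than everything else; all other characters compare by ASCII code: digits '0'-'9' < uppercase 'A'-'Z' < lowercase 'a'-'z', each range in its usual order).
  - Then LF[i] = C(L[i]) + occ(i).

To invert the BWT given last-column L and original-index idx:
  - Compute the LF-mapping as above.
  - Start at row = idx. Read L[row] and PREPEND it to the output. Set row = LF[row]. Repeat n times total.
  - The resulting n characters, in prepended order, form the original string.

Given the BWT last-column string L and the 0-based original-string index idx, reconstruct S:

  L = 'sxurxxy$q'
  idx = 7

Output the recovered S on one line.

Answer: xxqyxurs$

Derivation:
LF mapping: 3 5 4 2 6 7 8 0 1
Walk LF starting at row 7, prepending L[row]:
  step 1: row=7, L[7]='$', prepend. Next row=LF[7]=0
  step 2: row=0, L[0]='s', prepend. Next row=LF[0]=3
  step 3: row=3, L[3]='r', prepend. Next row=LF[3]=2
  step 4: row=2, L[2]='u', prepend. Next row=LF[2]=4
  step 5: row=4, L[4]='x', prepend. Next row=LF[4]=6
  step 6: row=6, L[6]='y', prepend. Next row=LF[6]=8
  step 7: row=8, L[8]='q', prepend. Next row=LF[8]=1
  step 8: row=1, L[1]='x', prepend. Next row=LF[1]=5
  step 9: row=5, L[5]='x', prepend. Next row=LF[5]=7
Reversed output: xxqyxurs$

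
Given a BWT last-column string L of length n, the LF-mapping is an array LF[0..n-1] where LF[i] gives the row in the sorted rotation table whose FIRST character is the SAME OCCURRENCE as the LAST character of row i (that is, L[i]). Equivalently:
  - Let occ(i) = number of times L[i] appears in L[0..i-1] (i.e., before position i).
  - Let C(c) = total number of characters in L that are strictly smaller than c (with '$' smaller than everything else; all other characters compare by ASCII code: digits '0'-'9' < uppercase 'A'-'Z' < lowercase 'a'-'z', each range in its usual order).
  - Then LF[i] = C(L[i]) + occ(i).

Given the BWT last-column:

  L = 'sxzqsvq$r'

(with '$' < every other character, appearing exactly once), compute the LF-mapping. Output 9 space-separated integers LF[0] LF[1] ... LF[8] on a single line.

Char counts: '$':1, 'q':2, 'r':1, 's':2, 'v':1, 'x':1, 'z':1
C (first-col start): C('$')=0, C('q')=1, C('r')=3, C('s')=4, C('v')=6, C('x')=7, C('z')=8
L[0]='s': occ=0, LF[0]=C('s')+0=4+0=4
L[1]='x': occ=0, LF[1]=C('x')+0=7+0=7
L[2]='z': occ=0, LF[2]=C('z')+0=8+0=8
L[3]='q': occ=0, LF[3]=C('q')+0=1+0=1
L[4]='s': occ=1, LF[4]=C('s')+1=4+1=5
L[5]='v': occ=0, LF[5]=C('v')+0=6+0=6
L[6]='q': occ=1, LF[6]=C('q')+1=1+1=2
L[7]='$': occ=0, LF[7]=C('$')+0=0+0=0
L[8]='r': occ=0, LF[8]=C('r')+0=3+0=3

Answer: 4 7 8 1 5 6 2 0 3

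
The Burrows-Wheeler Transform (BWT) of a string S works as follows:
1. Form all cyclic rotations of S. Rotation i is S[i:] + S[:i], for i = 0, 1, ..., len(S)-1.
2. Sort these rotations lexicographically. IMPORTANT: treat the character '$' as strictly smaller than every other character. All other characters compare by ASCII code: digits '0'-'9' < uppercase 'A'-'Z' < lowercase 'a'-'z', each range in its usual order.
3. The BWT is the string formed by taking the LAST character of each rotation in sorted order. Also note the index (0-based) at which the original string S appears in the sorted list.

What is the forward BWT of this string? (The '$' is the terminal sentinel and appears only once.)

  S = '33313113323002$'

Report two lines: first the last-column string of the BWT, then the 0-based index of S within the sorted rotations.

All 15 rotations (rotation i = S[i:]+S[:i]):
  rot[0] = 33313113323002$
  rot[1] = 3313113323002$3
  rot[2] = 313113323002$33
  rot[3] = 13113323002$333
  rot[4] = 3113323002$3331
  rot[5] = 113323002$33313
  rot[6] = 13323002$333131
  rot[7] = 3323002$3331311
  rot[8] = 323002$33313113
  rot[9] = 23002$333131133
  rot[10] = 3002$3331311332
  rot[11] = 002$33313113323
  rot[12] = 02$333131133230
  rot[13] = 2$3331311332300
  rot[14] = $33313113323002
Sorted (with $ < everything):
  sorted[0] = $33313113323002  (last char: '2')
  sorted[1] = 002$33313113323  (last char: '3')
  sorted[2] = 02$333131133230  (last char: '0')
  sorted[3] = 113323002$33313  (last char: '3')
  sorted[4] = 13113323002$333  (last char: '3')
  sorted[5] = 13323002$333131  (last char: '1')
  sorted[6] = 2$3331311332300  (last char: '0')
  sorted[7] = 23002$333131133  (last char: '3')
  sorted[8] = 3002$3331311332  (last char: '2')
  sorted[9] = 3113323002$3331  (last char: '1')
  sorted[10] = 313113323002$33  (last char: '3')
  sorted[11] = 323002$33313113  (last char: '3')
  sorted[12] = 3313113323002$3  (last char: '3')
  sorted[13] = 3323002$3331311  (last char: '1')
  sorted[14] = 33313113323002$  (last char: '$')
Last column: 23033103213331$
Original string S is at sorted index 14

Answer: 23033103213331$
14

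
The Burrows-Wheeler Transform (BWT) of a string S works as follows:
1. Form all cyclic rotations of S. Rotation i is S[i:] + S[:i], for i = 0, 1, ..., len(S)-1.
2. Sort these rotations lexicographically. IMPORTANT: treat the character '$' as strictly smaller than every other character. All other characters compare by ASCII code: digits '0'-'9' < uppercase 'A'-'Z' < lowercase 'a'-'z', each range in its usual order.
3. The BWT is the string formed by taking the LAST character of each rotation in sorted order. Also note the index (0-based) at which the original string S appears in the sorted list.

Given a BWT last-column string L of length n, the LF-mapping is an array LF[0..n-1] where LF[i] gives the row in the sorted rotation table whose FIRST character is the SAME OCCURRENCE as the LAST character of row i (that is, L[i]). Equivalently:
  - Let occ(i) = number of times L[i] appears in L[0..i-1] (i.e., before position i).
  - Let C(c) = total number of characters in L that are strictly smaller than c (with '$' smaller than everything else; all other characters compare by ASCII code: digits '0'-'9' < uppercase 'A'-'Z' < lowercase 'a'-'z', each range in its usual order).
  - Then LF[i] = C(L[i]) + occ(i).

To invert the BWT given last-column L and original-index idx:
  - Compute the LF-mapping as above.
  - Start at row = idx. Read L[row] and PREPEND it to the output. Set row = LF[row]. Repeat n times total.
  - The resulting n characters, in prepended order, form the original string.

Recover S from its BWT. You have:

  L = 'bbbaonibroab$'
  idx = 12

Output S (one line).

Answer: ribbonbaobab$

Derivation:
LF mapping: 3 4 5 1 10 9 8 6 12 11 2 7 0
Walk LF starting at row 12, prepending L[row]:
  step 1: row=12, L[12]='$', prepend. Next row=LF[12]=0
  step 2: row=0, L[0]='b', prepend. Next row=LF[0]=3
  step 3: row=3, L[3]='a', prepend. Next row=LF[3]=1
  step 4: row=1, L[1]='b', prepend. Next row=LF[1]=4
  step 5: row=4, L[4]='o', prepend. Next row=LF[4]=10
  step 6: row=10, L[10]='a', prepend. Next row=LF[10]=2
  step 7: row=2, L[2]='b', prepend. Next row=LF[2]=5
  step 8: row=5, L[5]='n', prepend. Next row=LF[5]=9
  step 9: row=9, L[9]='o', prepend. Next row=LF[9]=11
  step 10: row=11, L[11]='b', prepend. Next row=LF[11]=7
  step 11: row=7, L[7]='b', prepend. Next row=LF[7]=6
  step 12: row=6, L[6]='i', prepend. Next row=LF[6]=8
  step 13: row=8, L[8]='r', prepend. Next row=LF[8]=12
Reversed output: ribbonbaobab$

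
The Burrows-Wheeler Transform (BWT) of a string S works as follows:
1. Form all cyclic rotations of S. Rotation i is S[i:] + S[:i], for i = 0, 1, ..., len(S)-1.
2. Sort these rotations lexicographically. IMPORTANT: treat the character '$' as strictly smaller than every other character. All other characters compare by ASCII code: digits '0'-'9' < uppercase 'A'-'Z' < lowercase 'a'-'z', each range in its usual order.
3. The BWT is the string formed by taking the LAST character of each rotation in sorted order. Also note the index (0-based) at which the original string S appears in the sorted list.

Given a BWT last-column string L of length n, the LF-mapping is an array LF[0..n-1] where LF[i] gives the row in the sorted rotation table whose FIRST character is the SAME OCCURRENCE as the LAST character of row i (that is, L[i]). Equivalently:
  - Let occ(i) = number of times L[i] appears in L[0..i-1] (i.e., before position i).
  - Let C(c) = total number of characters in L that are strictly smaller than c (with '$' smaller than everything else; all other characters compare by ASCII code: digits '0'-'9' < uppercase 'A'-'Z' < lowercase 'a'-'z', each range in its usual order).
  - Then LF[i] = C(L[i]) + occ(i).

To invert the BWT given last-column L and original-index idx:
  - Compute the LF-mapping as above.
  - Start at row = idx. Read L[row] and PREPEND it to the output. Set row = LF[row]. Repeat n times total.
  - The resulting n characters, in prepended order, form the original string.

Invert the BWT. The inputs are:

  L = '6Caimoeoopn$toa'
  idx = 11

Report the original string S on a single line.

LF mapping: 1 2 3 6 7 9 5 10 11 13 8 0 14 12 4
Walk LF starting at row 11, prepending L[row]:
  step 1: row=11, L[11]='$', prepend. Next row=LF[11]=0
  step 2: row=0, L[0]='6', prepend. Next row=LF[0]=1
  step 3: row=1, L[1]='C', prepend. Next row=LF[1]=2
  step 4: row=2, L[2]='a', prepend. Next row=LF[2]=3
  step 5: row=3, L[3]='i', prepend. Next row=LF[3]=6
  step 6: row=6, L[6]='e', prepend. Next row=LF[6]=5
  step 7: row=5, L[5]='o', prepend. Next row=LF[5]=9
  step 8: row=9, L[9]='p', prepend. Next row=LF[9]=13
  step 9: row=13, L[13]='o', prepend. Next row=LF[13]=12
  step 10: row=12, L[12]='t', prepend. Next row=LF[12]=14
  step 11: row=14, L[14]='a', prepend. Next row=LF[14]=4
  step 12: row=4, L[4]='m', prepend. Next row=LF[4]=7
  step 13: row=7, L[7]='o', prepend. Next row=LF[7]=10
  step 14: row=10, L[10]='n', prepend. Next row=LF[10]=8
  step 15: row=8, L[8]='o', prepend. Next row=LF[8]=11
Reversed output: onomatopoeiaC6$

Answer: onomatopoeiaC6$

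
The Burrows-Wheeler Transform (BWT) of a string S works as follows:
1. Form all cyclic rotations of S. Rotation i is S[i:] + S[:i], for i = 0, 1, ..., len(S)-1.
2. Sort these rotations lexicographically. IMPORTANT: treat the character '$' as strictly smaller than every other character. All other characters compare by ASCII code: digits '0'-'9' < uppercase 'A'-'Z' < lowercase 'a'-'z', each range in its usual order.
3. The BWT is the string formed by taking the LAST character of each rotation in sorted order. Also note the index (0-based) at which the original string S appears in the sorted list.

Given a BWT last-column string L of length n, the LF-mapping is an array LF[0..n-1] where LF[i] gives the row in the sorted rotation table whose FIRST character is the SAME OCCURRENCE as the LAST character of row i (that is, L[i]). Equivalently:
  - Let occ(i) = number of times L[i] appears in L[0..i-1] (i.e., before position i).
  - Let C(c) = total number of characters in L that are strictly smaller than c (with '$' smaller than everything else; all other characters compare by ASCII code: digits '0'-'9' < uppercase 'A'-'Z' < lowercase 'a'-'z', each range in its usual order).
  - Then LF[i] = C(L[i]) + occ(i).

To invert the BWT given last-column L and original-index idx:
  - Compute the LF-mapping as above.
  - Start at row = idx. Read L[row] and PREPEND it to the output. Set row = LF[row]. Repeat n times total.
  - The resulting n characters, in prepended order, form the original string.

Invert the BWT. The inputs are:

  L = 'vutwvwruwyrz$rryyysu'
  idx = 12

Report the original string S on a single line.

Answer: wrwsyyyyuzvrwuurtrv$

Derivation:
LF mapping: 10 7 6 12 11 13 1 8 14 15 2 19 0 3 4 16 17 18 5 9
Walk LF starting at row 12, prepending L[row]:
  step 1: row=12, L[12]='$', prepend. Next row=LF[12]=0
  step 2: row=0, L[0]='v', prepend. Next row=LF[0]=10
  step 3: row=10, L[10]='r', prepend. Next row=LF[10]=2
  step 4: row=2, L[2]='t', prepend. Next row=LF[2]=6
  step 5: row=6, L[6]='r', prepend. Next row=LF[6]=1
  step 6: row=1, L[1]='u', prepend. Next row=LF[1]=7
  step 7: row=7, L[7]='u', prepend. Next row=LF[7]=8
  step 8: row=8, L[8]='w', prepend. Next row=LF[8]=14
  step 9: row=14, L[14]='r', prepend. Next row=LF[14]=4
  step 10: row=4, L[4]='v', prepend. Next row=LF[4]=11
  step 11: row=11, L[11]='z', prepend. Next row=LF[11]=19
  step 12: row=19, L[19]='u', prepend. Next row=LF[19]=9
  step 13: row=9, L[9]='y', prepend. Next row=LF[9]=15
  step 14: row=15, L[15]='y', prepend. Next row=LF[15]=16
  step 15: row=16, L[16]='y', prepend. Next row=LF[16]=17
  step 16: row=17, L[17]='y', prepend. Next row=LF[17]=18
  step 17: row=18, L[18]='s', prepend. Next row=LF[18]=5
  step 18: row=5, L[5]='w', prepend. Next row=LF[5]=13
  step 19: row=13, L[13]='r', prepend. Next row=LF[13]=3
  step 20: row=3, L[3]='w', prepend. Next row=LF[3]=12
Reversed output: wrwsyyyyuzvrwuurtrv$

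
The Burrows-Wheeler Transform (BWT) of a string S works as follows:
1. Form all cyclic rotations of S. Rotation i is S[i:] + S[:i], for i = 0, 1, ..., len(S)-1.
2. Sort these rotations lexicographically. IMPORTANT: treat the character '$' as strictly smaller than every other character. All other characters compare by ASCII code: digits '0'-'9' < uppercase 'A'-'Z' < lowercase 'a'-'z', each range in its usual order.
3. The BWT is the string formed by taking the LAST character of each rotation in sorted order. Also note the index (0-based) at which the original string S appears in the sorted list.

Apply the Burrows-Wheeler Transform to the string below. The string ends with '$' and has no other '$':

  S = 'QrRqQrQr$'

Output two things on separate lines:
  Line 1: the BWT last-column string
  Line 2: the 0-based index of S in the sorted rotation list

Answer: rrq$rRQQQ
3

Derivation:
All 9 rotations (rotation i = S[i:]+S[:i]):
  rot[0] = QrRqQrQr$
  rot[1] = rRqQrQr$Q
  rot[2] = RqQrQr$Qr
  rot[3] = qQrQr$QrR
  rot[4] = QrQr$QrRq
  rot[5] = rQr$QrRqQ
  rot[6] = Qr$QrRqQr
  rot[7] = r$QrRqQrQ
  rot[8] = $QrRqQrQr
Sorted (with $ < everything):
  sorted[0] = $QrRqQrQr  (last char: 'r')
  sorted[1] = Qr$QrRqQr  (last char: 'r')
  sorted[2] = QrQr$QrRq  (last char: 'q')
  sorted[3] = QrRqQrQr$  (last char: '$')
  sorted[4] = RqQrQr$Qr  (last char: 'r')
  sorted[5] = qQrQr$QrR  (last char: 'R')
  sorted[6] = r$QrRqQrQ  (last char: 'Q')
  sorted[7] = rQr$QrRqQ  (last char: 'Q')
  sorted[8] = rRqQrQr$Q  (last char: 'Q')
Last column: rrq$rRQQQ
Original string S is at sorted index 3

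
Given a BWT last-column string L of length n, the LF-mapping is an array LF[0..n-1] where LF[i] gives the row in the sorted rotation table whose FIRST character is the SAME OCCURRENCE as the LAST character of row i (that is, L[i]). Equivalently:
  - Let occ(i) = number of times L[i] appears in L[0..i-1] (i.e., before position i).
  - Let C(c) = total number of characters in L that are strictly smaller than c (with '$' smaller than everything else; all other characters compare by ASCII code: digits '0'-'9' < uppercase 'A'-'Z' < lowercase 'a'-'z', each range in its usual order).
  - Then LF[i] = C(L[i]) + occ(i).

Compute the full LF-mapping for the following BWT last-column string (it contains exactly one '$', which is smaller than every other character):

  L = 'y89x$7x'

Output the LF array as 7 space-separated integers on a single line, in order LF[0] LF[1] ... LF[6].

Char counts: '$':1, '7':1, '8':1, '9':1, 'x':2, 'y':1
C (first-col start): C('$')=0, C('7')=1, C('8')=2, C('9')=3, C('x')=4, C('y')=6
L[0]='y': occ=0, LF[0]=C('y')+0=6+0=6
L[1]='8': occ=0, LF[1]=C('8')+0=2+0=2
L[2]='9': occ=0, LF[2]=C('9')+0=3+0=3
L[3]='x': occ=0, LF[3]=C('x')+0=4+0=4
L[4]='$': occ=0, LF[4]=C('$')+0=0+0=0
L[5]='7': occ=0, LF[5]=C('7')+0=1+0=1
L[6]='x': occ=1, LF[6]=C('x')+1=4+1=5

Answer: 6 2 3 4 0 1 5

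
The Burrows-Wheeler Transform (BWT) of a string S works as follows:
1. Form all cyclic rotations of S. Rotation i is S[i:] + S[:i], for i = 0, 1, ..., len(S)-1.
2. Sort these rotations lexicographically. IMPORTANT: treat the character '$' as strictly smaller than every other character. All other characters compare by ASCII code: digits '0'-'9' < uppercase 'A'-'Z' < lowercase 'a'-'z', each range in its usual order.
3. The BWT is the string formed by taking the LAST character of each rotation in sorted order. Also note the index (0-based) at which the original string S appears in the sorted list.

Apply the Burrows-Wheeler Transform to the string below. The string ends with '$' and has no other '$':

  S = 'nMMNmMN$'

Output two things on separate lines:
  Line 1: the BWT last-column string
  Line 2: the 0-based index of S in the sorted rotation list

Answer: NnmMMMN$
7

Derivation:
All 8 rotations (rotation i = S[i:]+S[:i]):
  rot[0] = nMMNmMN$
  rot[1] = MMNmMN$n
  rot[2] = MNmMN$nM
  rot[3] = NmMN$nMM
  rot[4] = mMN$nMMN
  rot[5] = MN$nMMNm
  rot[6] = N$nMMNmM
  rot[7] = $nMMNmMN
Sorted (with $ < everything):
  sorted[0] = $nMMNmMN  (last char: 'N')
  sorted[1] = MMNmMN$n  (last char: 'n')
  sorted[2] = MN$nMMNm  (last char: 'm')
  sorted[3] = MNmMN$nM  (last char: 'M')
  sorted[4] = N$nMMNmM  (last char: 'M')
  sorted[5] = NmMN$nMM  (last char: 'M')
  sorted[6] = mMN$nMMN  (last char: 'N')
  sorted[7] = nMMNmMN$  (last char: '$')
Last column: NnmMMMN$
Original string S is at sorted index 7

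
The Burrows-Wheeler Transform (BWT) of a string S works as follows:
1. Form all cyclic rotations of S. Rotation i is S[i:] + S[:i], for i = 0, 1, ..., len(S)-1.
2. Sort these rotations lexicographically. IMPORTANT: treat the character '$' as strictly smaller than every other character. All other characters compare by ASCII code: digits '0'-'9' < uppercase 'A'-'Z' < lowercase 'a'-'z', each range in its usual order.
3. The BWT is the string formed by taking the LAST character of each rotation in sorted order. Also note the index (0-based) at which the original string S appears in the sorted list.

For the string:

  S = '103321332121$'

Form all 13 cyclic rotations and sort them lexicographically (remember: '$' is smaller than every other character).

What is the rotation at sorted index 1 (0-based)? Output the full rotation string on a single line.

All 13 rotations (rotation i = S[i:]+S[:i]):
  rot[0] = 103321332121$
  rot[1] = 03321332121$1
  rot[2] = 3321332121$10
  rot[3] = 321332121$103
  rot[4] = 21332121$1033
  rot[5] = 1332121$10332
  rot[6] = 332121$103321
  rot[7] = 32121$1033213
  rot[8] = 2121$10332133
  rot[9] = 121$103321332
  rot[10] = 21$1033213321
  rot[11] = 1$10332133212
  rot[12] = $103321332121
Sorted (with $ < everything):
  sorted[0] = $103321332121
  sorted[1] = 03321332121$1
  sorted[2] = 1$10332133212
  sorted[3] = 103321332121$
  sorted[4] = 121$103321332
  sorted[5] = 1332121$10332
  sorted[6] = 21$1033213321
  sorted[7] = 2121$10332133
  sorted[8] = 21332121$1033
  sorted[9] = 32121$1033213
  sorted[10] = 321332121$103
  sorted[11] = 332121$103321
  sorted[12] = 3321332121$10
sorted[1] = 03321332121$1

Answer: 03321332121$1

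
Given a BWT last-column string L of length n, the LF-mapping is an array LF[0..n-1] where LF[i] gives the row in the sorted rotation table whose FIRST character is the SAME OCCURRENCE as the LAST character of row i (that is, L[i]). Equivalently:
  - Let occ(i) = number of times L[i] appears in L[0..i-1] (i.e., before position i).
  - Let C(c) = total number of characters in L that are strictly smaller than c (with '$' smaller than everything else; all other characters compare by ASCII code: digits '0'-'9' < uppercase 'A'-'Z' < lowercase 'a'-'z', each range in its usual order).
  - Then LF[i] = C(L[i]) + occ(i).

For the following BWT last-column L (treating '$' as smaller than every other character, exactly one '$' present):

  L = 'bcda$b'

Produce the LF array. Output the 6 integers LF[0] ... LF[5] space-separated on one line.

Char counts: '$':1, 'a':1, 'b':2, 'c':1, 'd':1
C (first-col start): C('$')=0, C('a')=1, C('b')=2, C('c')=4, C('d')=5
L[0]='b': occ=0, LF[0]=C('b')+0=2+0=2
L[1]='c': occ=0, LF[1]=C('c')+0=4+0=4
L[2]='d': occ=0, LF[2]=C('d')+0=5+0=5
L[3]='a': occ=0, LF[3]=C('a')+0=1+0=1
L[4]='$': occ=0, LF[4]=C('$')+0=0+0=0
L[5]='b': occ=1, LF[5]=C('b')+1=2+1=3

Answer: 2 4 5 1 0 3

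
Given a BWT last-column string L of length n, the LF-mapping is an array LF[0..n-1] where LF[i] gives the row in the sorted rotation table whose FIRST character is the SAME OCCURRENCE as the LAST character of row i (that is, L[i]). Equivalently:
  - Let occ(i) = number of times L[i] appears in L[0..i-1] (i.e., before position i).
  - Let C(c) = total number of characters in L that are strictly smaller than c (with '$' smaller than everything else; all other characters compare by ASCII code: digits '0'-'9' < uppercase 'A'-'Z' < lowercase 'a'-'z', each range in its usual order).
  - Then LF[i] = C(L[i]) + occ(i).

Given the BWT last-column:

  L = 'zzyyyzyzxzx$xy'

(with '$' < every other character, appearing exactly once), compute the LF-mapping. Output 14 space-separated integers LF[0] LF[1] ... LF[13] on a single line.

Char counts: '$':1, 'x':3, 'y':5, 'z':5
C (first-col start): C('$')=0, C('x')=1, C('y')=4, C('z')=9
L[0]='z': occ=0, LF[0]=C('z')+0=9+0=9
L[1]='z': occ=1, LF[1]=C('z')+1=9+1=10
L[2]='y': occ=0, LF[2]=C('y')+0=4+0=4
L[3]='y': occ=1, LF[3]=C('y')+1=4+1=5
L[4]='y': occ=2, LF[4]=C('y')+2=4+2=6
L[5]='z': occ=2, LF[5]=C('z')+2=9+2=11
L[6]='y': occ=3, LF[6]=C('y')+3=4+3=7
L[7]='z': occ=3, LF[7]=C('z')+3=9+3=12
L[8]='x': occ=0, LF[8]=C('x')+0=1+0=1
L[9]='z': occ=4, LF[9]=C('z')+4=9+4=13
L[10]='x': occ=1, LF[10]=C('x')+1=1+1=2
L[11]='$': occ=0, LF[11]=C('$')+0=0+0=0
L[12]='x': occ=2, LF[12]=C('x')+2=1+2=3
L[13]='y': occ=4, LF[13]=C('y')+4=4+4=8

Answer: 9 10 4 5 6 11 7 12 1 13 2 0 3 8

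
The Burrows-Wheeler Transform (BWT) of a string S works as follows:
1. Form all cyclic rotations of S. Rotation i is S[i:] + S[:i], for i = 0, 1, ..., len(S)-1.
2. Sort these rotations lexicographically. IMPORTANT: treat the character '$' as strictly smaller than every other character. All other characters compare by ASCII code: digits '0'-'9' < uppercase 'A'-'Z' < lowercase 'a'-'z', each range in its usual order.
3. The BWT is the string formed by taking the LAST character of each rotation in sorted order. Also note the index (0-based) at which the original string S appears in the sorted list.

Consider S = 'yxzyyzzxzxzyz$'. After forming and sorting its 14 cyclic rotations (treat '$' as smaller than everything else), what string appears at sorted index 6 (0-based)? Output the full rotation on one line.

All 14 rotations (rotation i = S[i:]+S[:i]):
  rot[0] = yxzyyzzxzxzyz$
  rot[1] = xzyyzzxzxzyz$y
  rot[2] = zyyzzxzxzyz$yx
  rot[3] = yyzzxzxzyz$yxz
  rot[4] = yzzxzxzyz$yxzy
  rot[5] = zzxzxzyz$yxzyy
  rot[6] = zxzxzyz$yxzyyz
  rot[7] = xzxzyz$yxzyyzz
  rot[8] = zxzyz$yxzyyzzx
  rot[9] = xzyz$yxzyyzzxz
  rot[10] = zyz$yxzyyzzxzx
  rot[11] = yz$yxzyyzzxzxz
  rot[12] = z$yxzyyzzxzxzy
  rot[13] = $yxzyyzzxzxzyz
Sorted (with $ < everything):
  sorted[0] = $yxzyyzzxzxzyz
  sorted[1] = xzxzyz$yxzyyzz
  sorted[2] = xzyyzzxzxzyz$y
  sorted[3] = xzyz$yxzyyzzxz
  sorted[4] = yxzyyzzxzxzyz$
  sorted[5] = yyzzxzxzyz$yxz
  sorted[6] = yz$yxzyyzzxzxz
  sorted[7] = yzzxzxzyz$yxzy
  sorted[8] = z$yxzyyzzxzxzy
  sorted[9] = zxzxzyz$yxzyyz
  sorted[10] = zxzyz$yxzyyzzx
  sorted[11] = zyyzzxzxzyz$yx
  sorted[12] = zyz$yxzyyzzxzx
  sorted[13] = zzxzxzyz$yxzyy
sorted[6] = yz$yxzyyzzxzxz

Answer: yz$yxzyyzzxzxz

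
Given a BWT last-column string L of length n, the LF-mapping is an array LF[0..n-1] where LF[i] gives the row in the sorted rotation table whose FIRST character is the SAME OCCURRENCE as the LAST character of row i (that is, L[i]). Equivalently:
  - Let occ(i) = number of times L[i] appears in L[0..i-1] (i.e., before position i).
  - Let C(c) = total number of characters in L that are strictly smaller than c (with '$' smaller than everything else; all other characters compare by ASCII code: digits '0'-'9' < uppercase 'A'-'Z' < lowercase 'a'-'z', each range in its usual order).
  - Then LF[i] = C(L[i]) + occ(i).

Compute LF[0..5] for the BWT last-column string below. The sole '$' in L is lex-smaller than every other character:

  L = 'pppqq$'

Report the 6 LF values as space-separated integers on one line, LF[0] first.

Char counts: '$':1, 'p':3, 'q':2
C (first-col start): C('$')=0, C('p')=1, C('q')=4
L[0]='p': occ=0, LF[0]=C('p')+0=1+0=1
L[1]='p': occ=1, LF[1]=C('p')+1=1+1=2
L[2]='p': occ=2, LF[2]=C('p')+2=1+2=3
L[3]='q': occ=0, LF[3]=C('q')+0=4+0=4
L[4]='q': occ=1, LF[4]=C('q')+1=4+1=5
L[5]='$': occ=0, LF[5]=C('$')+0=0+0=0

Answer: 1 2 3 4 5 0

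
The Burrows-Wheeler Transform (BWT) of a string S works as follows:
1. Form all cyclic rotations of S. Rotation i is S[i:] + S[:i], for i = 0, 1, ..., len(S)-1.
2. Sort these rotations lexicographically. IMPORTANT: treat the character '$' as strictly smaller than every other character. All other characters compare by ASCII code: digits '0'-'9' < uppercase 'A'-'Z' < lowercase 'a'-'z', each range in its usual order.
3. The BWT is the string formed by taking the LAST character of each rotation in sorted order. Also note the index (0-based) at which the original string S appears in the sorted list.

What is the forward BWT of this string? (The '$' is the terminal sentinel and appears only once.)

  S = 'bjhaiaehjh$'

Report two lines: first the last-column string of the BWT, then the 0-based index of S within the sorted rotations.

Answer: hih$ajjeahb
3

Derivation:
All 11 rotations (rotation i = S[i:]+S[:i]):
  rot[0] = bjhaiaehjh$
  rot[1] = jhaiaehjh$b
  rot[2] = haiaehjh$bj
  rot[3] = aiaehjh$bjh
  rot[4] = iaehjh$bjha
  rot[5] = aehjh$bjhai
  rot[6] = ehjh$bjhaia
  rot[7] = hjh$bjhaiae
  rot[8] = jh$bjhaiaeh
  rot[9] = h$bjhaiaehj
  rot[10] = $bjhaiaehjh
Sorted (with $ < everything):
  sorted[0] = $bjhaiaehjh  (last char: 'h')
  sorted[1] = aehjh$bjhai  (last char: 'i')
  sorted[2] = aiaehjh$bjh  (last char: 'h')
  sorted[3] = bjhaiaehjh$  (last char: '$')
  sorted[4] = ehjh$bjhaia  (last char: 'a')
  sorted[5] = h$bjhaiaehj  (last char: 'j')
  sorted[6] = haiaehjh$bj  (last char: 'j')
  sorted[7] = hjh$bjhaiae  (last char: 'e')
  sorted[8] = iaehjh$bjha  (last char: 'a')
  sorted[9] = jh$bjhaiaeh  (last char: 'h')
  sorted[10] = jhaiaehjh$b  (last char: 'b')
Last column: hih$ajjeahb
Original string S is at sorted index 3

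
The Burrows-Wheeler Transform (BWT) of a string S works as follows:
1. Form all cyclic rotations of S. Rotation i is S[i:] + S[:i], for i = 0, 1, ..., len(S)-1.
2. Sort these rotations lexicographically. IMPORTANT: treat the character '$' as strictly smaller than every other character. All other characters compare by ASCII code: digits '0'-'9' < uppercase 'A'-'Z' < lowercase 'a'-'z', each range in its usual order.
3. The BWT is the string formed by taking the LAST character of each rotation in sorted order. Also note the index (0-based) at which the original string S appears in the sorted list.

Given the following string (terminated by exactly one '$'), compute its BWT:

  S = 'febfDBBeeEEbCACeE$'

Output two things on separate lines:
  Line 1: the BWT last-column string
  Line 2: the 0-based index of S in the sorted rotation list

All 18 rotations (rotation i = S[i:]+S[:i]):
  rot[0] = febfDBBeeEEbCACeE$
  rot[1] = ebfDBBeeEEbCACeE$f
  rot[2] = bfDBBeeEEbCACeE$fe
  rot[3] = fDBBeeEEbCACeE$feb
  rot[4] = DBBeeEEbCACeE$febf
  rot[5] = BBeeEEbCACeE$febfD
  rot[6] = BeeEEbCACeE$febfDB
  rot[7] = eeEEbCACeE$febfDBB
  rot[8] = eEEbCACeE$febfDBBe
  rot[9] = EEbCACeE$febfDBBee
  rot[10] = EbCACeE$febfDBBeeE
  rot[11] = bCACeE$febfDBBeeEE
  rot[12] = CACeE$febfDBBeeEEb
  rot[13] = ACeE$febfDBBeeEEbC
  rot[14] = CeE$febfDBBeeEEbCA
  rot[15] = eE$febfDBBeeEEbCAC
  rot[16] = E$febfDBBeeEEbCACe
  rot[17] = $febfDBBeeEEbCACeE
Sorted (with $ < everything):
  sorted[0] = $febfDBBeeEEbCACeE  (last char: 'E')
  sorted[1] = ACeE$febfDBBeeEEbC  (last char: 'C')
  sorted[2] = BBeeEEbCACeE$febfD  (last char: 'D')
  sorted[3] = BeeEEbCACeE$febfDB  (last char: 'B')
  sorted[4] = CACeE$febfDBBeeEEb  (last char: 'b')
  sorted[5] = CeE$febfDBBeeEEbCA  (last char: 'A')
  sorted[6] = DBBeeEEbCACeE$febf  (last char: 'f')
  sorted[7] = E$febfDBBeeEEbCACe  (last char: 'e')
  sorted[8] = EEbCACeE$febfDBBee  (last char: 'e')
  sorted[9] = EbCACeE$febfDBBeeE  (last char: 'E')
  sorted[10] = bCACeE$febfDBBeeEE  (last char: 'E')
  sorted[11] = bfDBBeeEEbCACeE$fe  (last char: 'e')
  sorted[12] = eE$febfDBBeeEEbCAC  (last char: 'C')
  sorted[13] = eEEbCACeE$febfDBBe  (last char: 'e')
  sorted[14] = ebfDBBeeEEbCACeE$f  (last char: 'f')
  sorted[15] = eeEEbCACeE$febfDBB  (last char: 'B')
  sorted[16] = fDBBeeEEbCACeE$feb  (last char: 'b')
  sorted[17] = febfDBBeeEEbCACeE$  (last char: '$')
Last column: ECDBbAfeeEEeCefBb$
Original string S is at sorted index 17

Answer: ECDBbAfeeEEeCefBb$
17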